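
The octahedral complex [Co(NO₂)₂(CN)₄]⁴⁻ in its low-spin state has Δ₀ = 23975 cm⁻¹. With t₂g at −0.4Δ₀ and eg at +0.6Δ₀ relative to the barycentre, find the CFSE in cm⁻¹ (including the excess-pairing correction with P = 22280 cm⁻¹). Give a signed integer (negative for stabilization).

-20875

Ligand charges: 2×(-1) from NO₂⁻ and 4×(-1) from CN⁻ sum to -6; with overall charge -4, Co is +2.
Co sits in group 9; removing 2 electrons leaves Co²⁺ with 9 − 2 = 7 d electrons.
The d⁷ electrons fill as t₂g⁶ eg¹.
CFSE(orbital) = 6×(-0.4Δ₀) + 1×(0.6Δ₀) = -1.8Δ₀; with Δ₀ = 23975 cm⁻¹ that is -43155 cm⁻¹.
Pairing penalty: 3 pairs vs 2 in the high-spin reference → 1 extra × P = 22280 cm⁻¹.
Overall CFSE = -43155 + 22280 = -20875 cm⁻¹.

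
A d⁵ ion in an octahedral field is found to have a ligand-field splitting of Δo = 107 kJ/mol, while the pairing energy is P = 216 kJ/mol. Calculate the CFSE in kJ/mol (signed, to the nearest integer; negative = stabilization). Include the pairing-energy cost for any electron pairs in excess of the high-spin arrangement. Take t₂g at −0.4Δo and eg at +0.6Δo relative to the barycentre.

Here Δo < P (107 < 216), so the high-spin state is favoured.
Filling d⁵ accordingly: t₂g³ eg².
Orbital CFSE = 0.0Δo = 0.0 × 107 = 0 kJ/mol.
High-spin has no excess pairs, so no pairing correction applies.

0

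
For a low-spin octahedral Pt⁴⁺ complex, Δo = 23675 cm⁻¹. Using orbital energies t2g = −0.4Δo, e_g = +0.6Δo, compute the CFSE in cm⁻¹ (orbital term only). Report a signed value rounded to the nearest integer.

Group 10 minus oxidation state +4 gives a d⁶ configuration for Pt⁴⁺.
Electron filling gives t2g^6 e_g^0.
The orbital stabilization is -2.4Δo = -2.4 × 23675 = -56820 cm⁻¹.

-56820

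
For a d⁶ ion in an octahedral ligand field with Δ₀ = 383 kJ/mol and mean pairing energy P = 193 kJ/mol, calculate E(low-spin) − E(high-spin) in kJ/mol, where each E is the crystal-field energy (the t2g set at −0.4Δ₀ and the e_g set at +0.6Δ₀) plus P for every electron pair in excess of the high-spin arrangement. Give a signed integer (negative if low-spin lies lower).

High-spin: t2g^4 e_g^2, CFSE = -0.4Δ₀ = -153 kJ/mol.
Low-spin t2g^6 e_g^0 gives -2.4Δ₀ = -919 kJ/mol, but forming 2 extra pairs costs 2P = 386 kJ/mol, so E(LS) = -919 + 386 = -533 kJ/mol.
The difference is -533 − (-153) = -380 kJ/mol, so low-spin lies lower.

-380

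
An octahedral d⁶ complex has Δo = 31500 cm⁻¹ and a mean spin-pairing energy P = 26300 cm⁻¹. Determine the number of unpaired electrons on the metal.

Δo > P, so pairing is preferred: the ground state is low-spin.
That gives t₂g⁶ eg⁰.
Unpaired electrons: 0.

0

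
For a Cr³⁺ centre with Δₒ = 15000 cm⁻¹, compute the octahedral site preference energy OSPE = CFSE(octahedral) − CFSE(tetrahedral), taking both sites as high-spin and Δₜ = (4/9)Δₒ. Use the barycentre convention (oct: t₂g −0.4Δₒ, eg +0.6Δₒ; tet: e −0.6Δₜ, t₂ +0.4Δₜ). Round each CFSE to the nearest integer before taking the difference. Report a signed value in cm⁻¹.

-12667

Cr³⁺: group 6, so d-count = 6 − 3 = 3.
Octahedral (high-spin): t₂g³ eg⁰, CFSE = 3(−0.4) + 0(+0.6) = -1.2Δₒ = -1.2 × 15000 = -18000 cm⁻¹.
Tetrahedral: e² t₂¹, CFSE = 2(−0.6) + 1(+0.4) = -0.8Δₜ = -0.8 × (4/9) × 15000 = -5333 cm⁻¹.
OSPE = -18000 − (-5333) = -12667 cm⁻¹.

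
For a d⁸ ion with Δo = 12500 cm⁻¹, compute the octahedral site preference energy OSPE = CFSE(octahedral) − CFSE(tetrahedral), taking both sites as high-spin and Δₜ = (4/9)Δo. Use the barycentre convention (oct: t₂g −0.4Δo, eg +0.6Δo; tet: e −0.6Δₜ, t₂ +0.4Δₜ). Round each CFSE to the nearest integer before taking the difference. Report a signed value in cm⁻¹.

-10556

Octahedral high-spin t₂g⁶ eg²: CFSE = -1.2 × 12500 = -15000 cm⁻¹.
Tetrahedral: e⁴ t₂⁴, CFSE = 4(−0.6) + 4(+0.4) = -0.8Δₜ = -0.8 × (4/9) × 12500 = -4444 cm⁻¹.
OSPE = CFSE(oct) − CFSE(tet) = -15000 − (-4444) = -10556 cm⁻¹.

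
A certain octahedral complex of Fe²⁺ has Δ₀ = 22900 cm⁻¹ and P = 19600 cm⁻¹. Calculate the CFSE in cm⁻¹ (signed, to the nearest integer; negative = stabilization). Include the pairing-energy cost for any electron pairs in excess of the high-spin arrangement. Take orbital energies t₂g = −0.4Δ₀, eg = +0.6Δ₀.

Fe is in group 8, so Fe²⁺ is d⁶ (8 − 2 = 6).
Here Δ₀ > P (22900 > 19600), so the low-spin state is favoured.
That gives t₂g⁶ eg⁰.
Orbital CFSE = -2.4Δ₀ = -2.4 × 22900 = -54960 cm⁻¹.
Excess pairs vs high-spin: 3 − 1 = 2; pairing cost = +39200 cm⁻¹.
Net CFSE = -54960 + 39200 = -15760 cm⁻¹.

-15760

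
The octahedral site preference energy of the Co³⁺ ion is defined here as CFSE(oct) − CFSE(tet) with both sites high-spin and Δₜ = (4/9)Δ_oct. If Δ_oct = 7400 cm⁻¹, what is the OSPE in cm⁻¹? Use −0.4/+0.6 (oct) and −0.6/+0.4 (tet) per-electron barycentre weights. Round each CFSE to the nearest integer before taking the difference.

-987

Co³⁺: group 9, so d-count = 9 − 3 = 6.
Octahedral (high-spin): t₂g⁴ eg², CFSE = 4(−0.4) + 2(+0.6) = -0.4Δ_oct = -0.4 × 7400 = -2960 cm⁻¹.
Tetrahedral e³ t₂³ gives -0.6Δₜ = -0.6 × (4/9) × 7400 = -1973 cm⁻¹.
OSPE = CFSE(oct) − CFSE(tet) = -2960 − (-1973) = -987 cm⁻¹.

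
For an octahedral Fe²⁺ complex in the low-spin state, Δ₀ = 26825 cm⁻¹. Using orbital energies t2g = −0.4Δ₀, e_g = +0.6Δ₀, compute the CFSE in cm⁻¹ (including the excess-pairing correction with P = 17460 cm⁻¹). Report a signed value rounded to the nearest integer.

-29460

Group 8 minus oxidation state +2 gives a d⁶ configuration for Fe²⁺.
Electron filling gives t2g^6 e_g^0.
The orbital stabilization is -2.4Δ₀ = -2.4 × 26825 = -64380 cm⁻¹.
Pairing penalty: 3 pairs vs 1 in the high-spin reference → 2 extra × P = 34920 cm⁻¹.
Combining: -64380 + 34920 = -29460 cm⁻¹.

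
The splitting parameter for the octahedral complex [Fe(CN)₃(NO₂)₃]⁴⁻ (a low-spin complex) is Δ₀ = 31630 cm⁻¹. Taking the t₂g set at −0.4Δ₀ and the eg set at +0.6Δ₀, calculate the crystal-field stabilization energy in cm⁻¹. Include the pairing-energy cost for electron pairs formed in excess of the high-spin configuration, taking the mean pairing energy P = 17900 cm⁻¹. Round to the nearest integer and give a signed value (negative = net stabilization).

-40112

Ligand charges: 3×(-1) from CN⁻ and 3×(-1) from NO₂⁻ sum to -6; with overall charge -4, Fe is +2.
Group 8 minus oxidation state +2 gives a d⁶ configuration for Fe²⁺.
The d⁶ electrons fill as t₂g⁶ eg⁰.
The orbital stabilization is -2.4Δ₀ = -2.4 × 31630 = -75912 cm⁻¹.
High-spin d⁶ would be t₂g⁴ eg² with 1 pair; low-spin has 3, so 2 excess pairs cost +2P = +35800 cm⁻¹.
Combining: -75912 + 35800 = -40112 cm⁻¹.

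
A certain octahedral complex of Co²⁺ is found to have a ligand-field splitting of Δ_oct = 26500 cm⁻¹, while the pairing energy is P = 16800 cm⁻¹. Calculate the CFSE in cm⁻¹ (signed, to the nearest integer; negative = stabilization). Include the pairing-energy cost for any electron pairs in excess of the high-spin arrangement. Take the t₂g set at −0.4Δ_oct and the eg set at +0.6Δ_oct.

-30900

Group 9 minus oxidation state +2 gives a d⁷ configuration for Co²⁺.
Δ_oct > P, so pairing is preferred: the ground state is low-spin.
Configuration: t₂g⁶ eg¹.
Orbital CFSE = -1.8Δ_oct = -1.8 × 26500 = -47700 cm⁻¹.
Excess pairs vs high-spin: 3 − 2 = 1; pairing cost = +16800 cm⁻¹.
Net CFSE = -47700 + 16800 = -30900 cm⁻¹.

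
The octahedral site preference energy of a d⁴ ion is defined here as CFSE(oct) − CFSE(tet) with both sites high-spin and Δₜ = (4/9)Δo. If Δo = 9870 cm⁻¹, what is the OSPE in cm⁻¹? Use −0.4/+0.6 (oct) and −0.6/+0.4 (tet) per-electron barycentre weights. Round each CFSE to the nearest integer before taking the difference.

Octahedral high-spin t₂g³ eg¹: CFSE = -0.6 × 9870 = -5922 cm⁻¹.
Tetrahedral: e² t₂², CFSE = 2(−0.6) + 2(+0.4) = -0.4Δₜ = -0.4 × (4/9) × 9870 = -1755 cm⁻¹.
OSPE = CFSE(oct) − CFSE(tet) = -5922 − (-1755) = -4167 cm⁻¹.

-4167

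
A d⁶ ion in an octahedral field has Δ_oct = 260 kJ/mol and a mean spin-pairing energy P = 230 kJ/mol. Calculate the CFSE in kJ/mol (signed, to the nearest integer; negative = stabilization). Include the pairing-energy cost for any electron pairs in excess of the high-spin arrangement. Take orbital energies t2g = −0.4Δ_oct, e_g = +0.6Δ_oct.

-164

Since Δ_oct = 260 kJ/mol > P = 230 kJ/mol, the complex adopts the low-spin configuration.
That gives t2g^6 e_g^0.
Orbital CFSE = -2.4Δ_oct = -2.4 × 260 = -624 kJ/mol.
Excess pairs vs high-spin: 3 − 1 = 2; pairing cost = +460 kJ/mol.
Net CFSE = -624 + 460 = -164 kJ/mol.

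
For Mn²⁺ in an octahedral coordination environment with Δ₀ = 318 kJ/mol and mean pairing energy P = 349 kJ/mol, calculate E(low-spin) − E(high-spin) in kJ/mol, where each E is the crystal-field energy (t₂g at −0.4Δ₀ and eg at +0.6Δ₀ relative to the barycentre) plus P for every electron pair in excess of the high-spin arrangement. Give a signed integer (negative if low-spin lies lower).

62

Mn²⁺: group 7, so d-count = 7 − 2 = 5.
In the high-spin limit (t₂g³ eg²) the orbital term is 0.0Δ₀ = 0 kJ/mol, with no excess pairing.
Low-spin: t₂g⁵ eg⁰, orbital CFSE = -2.0Δ₀ = -636 kJ/mol; plus 2 excess pairs × P = +698 kJ/mol; total 62 kJ/mol.
The difference is 62 − (0) = 62 kJ/mol, so high-spin lies lower.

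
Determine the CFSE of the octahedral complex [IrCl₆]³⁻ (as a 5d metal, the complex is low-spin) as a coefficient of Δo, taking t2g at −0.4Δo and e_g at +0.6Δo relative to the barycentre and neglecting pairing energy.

-2.4 Δo

Each Cl⁻ contributes -1; 6 × (-1) = -6. With overall charge -3, Ir is in the +3 oxidation state.
Ir sits in group 9; removing 3 electrons leaves Ir³⁺ with 9 − 3 = 6 d electrons.
Configuration: t2g^6 e_g^0.
CFSE = 6(-0.4Δo) + 0(0.6Δo) = -2.4Δo + 0.0Δo = -2.4Δo.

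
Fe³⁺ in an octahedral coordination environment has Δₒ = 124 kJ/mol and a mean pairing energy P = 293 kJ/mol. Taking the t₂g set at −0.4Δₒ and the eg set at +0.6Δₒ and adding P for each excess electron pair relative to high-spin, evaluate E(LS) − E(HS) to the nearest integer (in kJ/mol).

338

Fe sits in group 8; removing 3 electrons leaves Fe³⁺ with 8 − 3 = 5 d electrons.
In the high-spin limit (t₂g³ eg²) the orbital term is 0.0Δₒ = 0 kJ/mol, with no excess pairing.
For low-spin the configuration is t₂g⁵ eg⁰: orbital energy -2.0 × 124 = -248 kJ/mol, and 2 additional pairs relative to high-spin add 586 kJ/mol, giving 338 kJ/mol.
E(LS) − E(HS) = 338 − (0) = 338 kJ/mol.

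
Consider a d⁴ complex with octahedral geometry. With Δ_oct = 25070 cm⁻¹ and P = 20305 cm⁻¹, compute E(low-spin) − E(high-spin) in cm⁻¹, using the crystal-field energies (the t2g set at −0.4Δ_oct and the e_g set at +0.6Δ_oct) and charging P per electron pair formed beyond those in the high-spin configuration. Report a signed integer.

High-spin d⁴ fills as t2g^3 e_g^1 with CFSE 3(−0.4) + 1(+0.6) = -0.6Δ_oct = -15042 cm⁻¹.
For low-spin the configuration is t2g^4 e_g^0: orbital energy -1.6 × 25070 = -40112 cm⁻¹, and 1 additional pair relative to high-spin adds 20305 cm⁻¹, giving -19807 cm⁻¹.
E(LS) − E(HS) = -19807 − (-15042) = -4765 cm⁻¹.

-4765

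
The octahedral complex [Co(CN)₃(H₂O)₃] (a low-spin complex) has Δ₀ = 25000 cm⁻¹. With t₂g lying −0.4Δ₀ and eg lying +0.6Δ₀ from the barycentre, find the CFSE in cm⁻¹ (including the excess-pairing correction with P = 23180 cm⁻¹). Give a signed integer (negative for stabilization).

-13640

Ligand charges: 3×(-1) from CN⁻ and 3×(+0) from H₂O sum to -3; with overall charge +0, Co is +3.
Group 9 minus oxidation state +3 gives a d⁶ configuration for Co³⁺.
The d⁶ electrons fill as t₂g⁶ eg⁰.
The orbital stabilization is -2.4Δ₀ = -2.4 × 25000 = -60000 cm⁻¹.
High-spin d⁶ would be t₂g⁴ eg² with 1 pair; low-spin has 3, so 2 excess pairs cost +2P = +46360 cm⁻¹.
Net CFSE = -60000 + 46360 = -13640 cm⁻¹.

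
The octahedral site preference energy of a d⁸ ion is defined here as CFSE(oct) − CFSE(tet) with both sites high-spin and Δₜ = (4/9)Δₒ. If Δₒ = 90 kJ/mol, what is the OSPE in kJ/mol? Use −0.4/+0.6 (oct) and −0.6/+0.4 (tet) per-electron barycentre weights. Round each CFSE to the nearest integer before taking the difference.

-76

Octahedral (high-spin): t₂g⁶ eg², CFSE = 6(−0.4) + 2(+0.6) = -1.2Δₒ = -1.2 × 90 = -108 kJ/mol.
Tetrahedral: e⁴ t₂⁴, CFSE = 4(−0.6) + 4(+0.4) = -0.8Δₜ = -0.8 × (4/9) × 90 = -32 kJ/mol.
OSPE = -108 − (-32) = -76 kJ/mol.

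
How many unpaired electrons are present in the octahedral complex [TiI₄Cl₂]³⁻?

1

Ligand charges: 4×(-1) from I⁻ and 2×(-1) from Cl⁻ sum to -6; with overall charge -3, Ti is +3.
Ti sits in group 4; removing 3 electrons leaves Ti³⁺ with 4 − 3 = 1 d electrons.
Configuration: t2g^1 e_g^0, giving 1 unpaired electron.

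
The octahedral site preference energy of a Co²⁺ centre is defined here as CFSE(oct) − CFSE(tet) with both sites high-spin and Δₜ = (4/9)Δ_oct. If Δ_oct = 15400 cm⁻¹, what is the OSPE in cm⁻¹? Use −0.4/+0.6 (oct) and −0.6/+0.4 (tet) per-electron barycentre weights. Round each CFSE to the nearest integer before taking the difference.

Co sits in group 9; removing 2 electrons leaves Co²⁺ with 9 − 2 = 7 d electrons.
In an octahedral site d⁷ (HS) is t₂g⁵ eg², giving CFSE(oct) = -0.8Δ_oct = -12320 cm⁻¹.
In a tetrahedral site the filling is e⁴ t₂³: CFSE(tet) = -1.2Δₜ = -1.2 × (4/9)(15400) = -8213 cm⁻¹.
Subtracting, OSPE = -12320 − (-8213) = -4107 cm⁻¹.

-4107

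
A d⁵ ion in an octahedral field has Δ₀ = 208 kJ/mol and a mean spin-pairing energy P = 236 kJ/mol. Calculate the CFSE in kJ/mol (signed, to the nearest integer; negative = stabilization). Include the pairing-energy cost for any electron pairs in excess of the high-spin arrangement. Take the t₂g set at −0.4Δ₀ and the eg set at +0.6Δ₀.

0

Since Δ₀ = 208 kJ/mol < P = 236 kJ/mol, the complex adopts the high-spin configuration.
That gives t₂g³ eg².
Orbital CFSE = 0.0Δ₀ = 0.0 × 208 = 0 kJ/mol.
High-spin has no excess pairs, so no pairing correction applies.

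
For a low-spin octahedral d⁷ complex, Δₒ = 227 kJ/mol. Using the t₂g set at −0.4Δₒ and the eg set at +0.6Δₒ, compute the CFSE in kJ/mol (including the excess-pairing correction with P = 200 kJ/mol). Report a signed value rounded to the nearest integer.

Configuration: t₂g⁶ eg¹.
The orbital stabilization is -1.8Δₒ = -1.8 × 227 = -409 kJ/mol.
Relative to high-spin t₂g⁵ eg² (2 paired), the low-spin configuration has 1 additional pair, contributing +1 × 200 = +200 kJ/mol.
Overall CFSE = -409 + 200 = -209 kJ/mol.

-209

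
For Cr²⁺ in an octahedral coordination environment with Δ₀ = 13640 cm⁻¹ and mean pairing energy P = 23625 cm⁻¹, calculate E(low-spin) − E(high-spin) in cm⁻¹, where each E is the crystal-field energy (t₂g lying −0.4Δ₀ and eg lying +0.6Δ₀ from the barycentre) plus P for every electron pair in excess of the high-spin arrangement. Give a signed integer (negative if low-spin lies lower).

9985

Cr is in group 6, so Cr²⁺ is d⁴ (6 − 2 = 4).
High-spin d⁴ fills as t₂g³ eg¹ with CFSE 3(−0.4) + 1(+0.6) = -0.6Δ₀ = -8184 cm⁻¹.
Low-spin t₂g⁴ eg⁰ gives -1.6Δ₀ = -21824 cm⁻¹, but forming 1 extra pair costs 1P = 23625 cm⁻¹, so E(LS) = -21824 + 23625 = 1801 cm⁻¹.
Thus E(LS) − E(HS) = 9985 cm⁻¹.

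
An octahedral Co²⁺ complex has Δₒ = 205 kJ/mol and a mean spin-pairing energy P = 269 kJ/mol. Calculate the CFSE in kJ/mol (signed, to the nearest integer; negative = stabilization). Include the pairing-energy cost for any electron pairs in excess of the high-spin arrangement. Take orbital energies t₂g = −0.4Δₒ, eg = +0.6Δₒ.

Group 9 minus oxidation state +2 gives a d⁷ configuration for Co²⁺.
Since Δₒ = 205 kJ/mol < P = 269 kJ/mol, the complex adopts the high-spin configuration.
Filling d⁷ accordingly: t₂g⁵ eg².
Orbital CFSE = -0.8Δₒ = -0.8 × 205 = -164 kJ/mol.
High-spin has no excess pairs, so no pairing correction applies.

-164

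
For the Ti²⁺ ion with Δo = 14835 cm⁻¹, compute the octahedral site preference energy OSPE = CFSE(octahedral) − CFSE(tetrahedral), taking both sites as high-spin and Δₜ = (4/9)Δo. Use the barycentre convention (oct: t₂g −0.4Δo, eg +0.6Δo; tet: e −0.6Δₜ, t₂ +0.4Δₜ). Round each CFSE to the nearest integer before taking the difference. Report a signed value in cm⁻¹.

-3956

Ti²⁺: group 4, so d-count = 4 − 2 = 2.
Octahedral (high-spin): t₂g² eg⁰, CFSE = 2(−0.4) + 0(+0.6) = -0.8Δo = -0.8 × 14835 = -11868 cm⁻¹.
Tetrahedral: e² t₂⁰, CFSE = 2(−0.6) + 0(+0.4) = -1.2Δₜ = -1.2 × (4/9) × 14835 = -7912 cm⁻¹.
OSPE = -11868 − (-7912) = -3956 cm⁻¹.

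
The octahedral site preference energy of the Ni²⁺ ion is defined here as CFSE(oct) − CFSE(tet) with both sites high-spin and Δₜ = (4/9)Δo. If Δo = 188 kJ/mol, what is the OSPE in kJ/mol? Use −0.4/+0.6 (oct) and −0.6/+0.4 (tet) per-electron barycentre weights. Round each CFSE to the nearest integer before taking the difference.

Group 10 minus oxidation state +2 gives a d⁸ configuration for Ni²⁺.
Octahedral high-spin t2g^6 e_g^2: CFSE = -1.2 × 188 = -226 kJ/mol.
In a tetrahedral site the filling is e^4 t2^4: CFSE(tet) = -0.8Δₜ = -0.8 × (4/9)(188) = -67 kJ/mol.
OSPE = -226 − (-67) = -159 kJ/mol.

-159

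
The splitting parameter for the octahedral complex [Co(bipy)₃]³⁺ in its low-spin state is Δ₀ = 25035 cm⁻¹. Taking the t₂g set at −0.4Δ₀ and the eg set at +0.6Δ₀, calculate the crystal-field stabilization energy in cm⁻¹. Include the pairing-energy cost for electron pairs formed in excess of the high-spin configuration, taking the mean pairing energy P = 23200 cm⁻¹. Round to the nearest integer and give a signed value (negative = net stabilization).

bipy is neutral, so the +3 overall charge sits on Co: oxidation state +3.
Co is in group 9, so Co³⁺ is d⁶ (9 − 3 = 6).
The d⁶ electrons fill as t₂g⁶ eg⁰.
CFSE(orbital) = 6×(-0.4Δ₀) + 0×(0.6Δ₀) = -2.4Δ₀; with Δ₀ = 25035 cm⁻¹ that is -60084 cm⁻¹.
High-spin d⁶ would be t₂g⁴ eg² with 1 pair; low-spin has 3, so 2 excess pairs cost +2P = +46400 cm⁻¹.
Combining: -60084 + 46400 = -13684 cm⁻¹.

-13684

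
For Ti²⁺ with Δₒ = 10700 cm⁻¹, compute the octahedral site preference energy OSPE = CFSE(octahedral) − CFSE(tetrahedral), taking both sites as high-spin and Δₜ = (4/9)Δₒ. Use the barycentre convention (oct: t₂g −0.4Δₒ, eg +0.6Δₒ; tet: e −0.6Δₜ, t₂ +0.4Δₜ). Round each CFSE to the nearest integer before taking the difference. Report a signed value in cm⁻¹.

-2853

Ti sits in group 4; removing 2 electrons leaves Ti²⁺ with 4 − 2 = 2 d electrons.
Octahedral high-spin t2g^2 e_g^0: CFSE = -0.8 × 10700 = -8560 cm⁻¹.
In a tetrahedral site the filling is e^2 t2^0: CFSE(tet) = -1.2Δₜ = -1.2 × (4/9)(10700) = -5707 cm⁻¹.
OSPE = CFSE(oct) − CFSE(tet) = -8560 − (-5707) = -2853 cm⁻¹.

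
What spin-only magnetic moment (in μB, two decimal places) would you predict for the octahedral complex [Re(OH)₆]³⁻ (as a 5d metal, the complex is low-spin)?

2.83 μB

Each OH⁻ contributes -1; 6 × (-1) = -6. With overall charge -3, Re is in the +3 oxidation state.
Re³⁺: group 7, so d-count = 7 − 3 = 4.
Configuration: t₂g⁴ eg⁰ → 2 unpaired electrons.
μ(spin-only) = √[2(2+2)] = √8 ≈ 2.83 μB.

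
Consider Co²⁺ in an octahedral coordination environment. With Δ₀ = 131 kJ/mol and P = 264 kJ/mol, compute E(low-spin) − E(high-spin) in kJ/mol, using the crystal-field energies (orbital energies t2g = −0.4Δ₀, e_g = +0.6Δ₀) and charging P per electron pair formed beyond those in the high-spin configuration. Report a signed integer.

133

Group 9 minus oxidation state +2 gives a d⁷ configuration for Co²⁺.
In the high-spin limit (t2g^5 e_g^2) the orbital term is -0.8Δ₀ = -105 kJ/mol, with no excess pairing.
Low-spin t2g^6 e_g^1 gives -1.8Δ₀ = -236 kJ/mol, but forming 1 extra pair costs 1P = 264 kJ/mol, so E(LS) = -236 + 264 = 28 kJ/mol.
Thus E(LS) − E(HS) = 133 kJ/mol.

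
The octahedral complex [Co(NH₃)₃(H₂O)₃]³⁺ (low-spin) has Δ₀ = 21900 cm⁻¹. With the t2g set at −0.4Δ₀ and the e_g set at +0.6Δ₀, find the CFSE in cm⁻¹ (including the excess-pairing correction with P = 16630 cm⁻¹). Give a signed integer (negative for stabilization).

-19300

Ligand charges: 3×(+0) from NH₃ and 3×(+0) from H₂O sum to +0; with overall charge +3, Co is +3.
Group 9 minus oxidation state +3 gives a d⁶ configuration for Co³⁺.
Electron filling gives t2g^6 e_g^0.
The orbital stabilization is -2.4Δ₀ = -2.4 × 21900 = -52560 cm⁻¹.
Pairing penalty: 3 pairs vs 1 in the high-spin reference → 2 extra × P = 33260 cm⁻¹.
Net CFSE = -52560 + 33260 = -19300 cm⁻¹.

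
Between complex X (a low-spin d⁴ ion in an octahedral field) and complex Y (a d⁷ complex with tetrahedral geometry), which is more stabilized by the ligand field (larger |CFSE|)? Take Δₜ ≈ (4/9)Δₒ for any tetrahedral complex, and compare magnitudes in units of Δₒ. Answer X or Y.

X

X: t2g^4 e_g^0, CFSE = -1.6Δₒ.
Y: Tetrahedral splitting is small, so the complex is high-spin; e⁴ t₂³, CFSE = -1.2Δₜ ≈ -0.53Δₒ.
So X has the larger |CFSE|.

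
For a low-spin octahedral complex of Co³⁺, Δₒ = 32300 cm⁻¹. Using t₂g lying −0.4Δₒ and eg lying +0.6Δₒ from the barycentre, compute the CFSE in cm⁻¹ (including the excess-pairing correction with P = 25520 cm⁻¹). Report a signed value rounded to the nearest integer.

Co³⁺: group 9, so d-count = 9 − 3 = 6.
Electron filling gives t₂g⁶ eg⁰.
Orbital CFSE = 6(-0.4) + 0(0.6) = -2.4Δₒ = -2.4 × 32300 = -77520 cm⁻¹.
Pairing penalty: 3 pairs vs 1 in the high-spin reference → 2 extra × P = 51040 cm⁻¹.
Net CFSE = -77520 + 51040 = -26480 cm⁻¹.

-26480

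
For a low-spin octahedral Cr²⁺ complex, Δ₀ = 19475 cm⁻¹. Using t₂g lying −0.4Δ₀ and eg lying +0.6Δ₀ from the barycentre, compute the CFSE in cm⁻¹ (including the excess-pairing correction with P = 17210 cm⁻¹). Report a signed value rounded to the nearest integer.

Cr²⁺: group 6, so d-count = 6 − 2 = 4.
Electron filling gives t₂g⁴ eg⁰.
Orbital CFSE = 4(-0.4) + 0(0.6) = -1.6Δ₀ = -1.6 × 19475 = -31160 cm⁻¹.
Relative to high-spin t₂g³ eg¹ (0 paired), the low-spin configuration has 1 additional pair, contributing +1 × 17210 = +17210 cm⁻¹.
Combining: -31160 + 17210 = -13950 cm⁻¹.

-13950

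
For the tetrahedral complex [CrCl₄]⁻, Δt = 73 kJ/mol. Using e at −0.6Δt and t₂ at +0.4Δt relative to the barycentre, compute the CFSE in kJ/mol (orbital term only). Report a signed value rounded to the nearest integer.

Each Cl⁻ contributes -1; 4 × (-1) = -4. With overall charge -1, Cr is in the +3 oxidation state.
Cr³⁺: group 6, so d-count = 6 − 3 = 3.
With tetrahedral geometry the complex is necessarily high-spin.
Electron filling gives e² t₂¹.
CFSE(orbital) = 2×(-0.6Δt) + 1×(0.4Δt) = -0.8Δt; with Δt = 73 kJ/mol that is -58 kJ/mol.

-58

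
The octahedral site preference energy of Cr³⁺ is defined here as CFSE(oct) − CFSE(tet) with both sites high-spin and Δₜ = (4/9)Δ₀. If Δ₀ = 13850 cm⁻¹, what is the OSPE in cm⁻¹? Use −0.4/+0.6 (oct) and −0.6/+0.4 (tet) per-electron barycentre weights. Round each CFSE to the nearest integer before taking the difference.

-11696

Cr sits in group 6; removing 3 electrons leaves Cr³⁺ with 6 − 3 = 3 d electrons.
Octahedral high-spin t₂g³ eg⁰: CFSE = -1.2 × 13850 = -16620 cm⁻¹.
Tetrahedral e² t₂¹ gives -0.8Δₜ = -0.8 × (4/9) × 13850 = -4924 cm⁻¹.
OSPE = CFSE(oct) − CFSE(tet) = -16620 − (-4924) = -11696 cm⁻¹.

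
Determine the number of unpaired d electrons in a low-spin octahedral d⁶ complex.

0

Configuration: t₂g⁶ eg⁰, giving 0 unpaired electrons.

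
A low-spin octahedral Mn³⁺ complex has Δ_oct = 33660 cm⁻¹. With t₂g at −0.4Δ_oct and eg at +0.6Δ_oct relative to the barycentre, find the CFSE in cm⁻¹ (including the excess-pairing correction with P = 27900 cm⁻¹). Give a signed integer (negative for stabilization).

Group 7 minus oxidation state +3 gives a d⁴ configuration for Mn³⁺.
Configuration: t₂g⁴ eg⁰.
The orbital stabilization is -1.6Δ_oct = -1.6 × 33660 = -53856 cm⁻¹.
High-spin d⁴ would be t₂g³ eg¹ with 0 pairs; low-spin has 1, so 1 excess pair costs +1P = +27900 cm⁻¹.
Combining: -53856 + 27900 = -25956 cm⁻¹.

-25956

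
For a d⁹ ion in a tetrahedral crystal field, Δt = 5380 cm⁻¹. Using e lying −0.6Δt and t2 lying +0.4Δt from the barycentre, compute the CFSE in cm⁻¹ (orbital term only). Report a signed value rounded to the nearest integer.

-2152

Tetrahedral fields are weak (Δₜ ≈ 4/9 Δₒ), so electrons fill high-spin.
The d⁹ electrons fill as e^4 t2^5.
CFSE(orbital) = 4×(-0.6Δt) + 5×(0.4Δt) = -0.4Δt; with Δt = 5380 cm⁻¹ that is -2152 cm⁻¹.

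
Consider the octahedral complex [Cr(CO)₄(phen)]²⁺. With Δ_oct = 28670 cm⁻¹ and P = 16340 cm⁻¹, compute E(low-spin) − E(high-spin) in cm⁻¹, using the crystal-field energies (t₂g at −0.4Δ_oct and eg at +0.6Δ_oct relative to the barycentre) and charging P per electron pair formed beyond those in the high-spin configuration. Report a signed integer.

Ligand charges: 4×(+0) from CO and 1×(+0) from phen sum to +0; with overall charge +2, Cr is +2.
Cr is in group 6, so Cr²⁺ is d⁴ (6 − 2 = 4).
High-spin d⁴ fills as t₂g³ eg¹ with CFSE 3(−0.4) + 1(+0.6) = -0.6Δ_oct = -17202 cm⁻¹.
For low-spin the configuration is t₂g⁴ eg⁰: orbital energy -1.6 × 28670 = -45872 cm⁻¹, and 1 additional pair relative to high-spin adds 16340 cm⁻¹, giving -29532 cm⁻¹.
E(LS) − E(HS) = -29532 − (-17202) = -12330 cm⁻¹.

-12330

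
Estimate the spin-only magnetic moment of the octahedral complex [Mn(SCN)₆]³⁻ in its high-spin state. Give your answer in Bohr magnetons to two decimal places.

Each SCN⁻ contributes -1; 6 × (-1) = -6. With overall charge -3, Mn is in the +3 oxidation state.
Group 7 minus oxidation state +3 gives a d⁴ configuration for Mn³⁺.
Configuration: t2g^3 e_g^1 → 4 unpaired electrons.
μ(spin-only) = √[4(4+2)] = √24 ≈ 4.90 Bohr magnetons.

4.90 Bohr magnetons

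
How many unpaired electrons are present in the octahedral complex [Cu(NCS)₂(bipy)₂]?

1

Ligand charges: 2×(-1) from NCS⁻ and 2×(+0) from bipy sum to -2; with overall charge +0, Cu is +2.
Cu is in group 11, so Cu²⁺ is d⁹ (11 − 2 = 9).
Configuration: t₂g⁶ eg³, giving 1 unpaired electron.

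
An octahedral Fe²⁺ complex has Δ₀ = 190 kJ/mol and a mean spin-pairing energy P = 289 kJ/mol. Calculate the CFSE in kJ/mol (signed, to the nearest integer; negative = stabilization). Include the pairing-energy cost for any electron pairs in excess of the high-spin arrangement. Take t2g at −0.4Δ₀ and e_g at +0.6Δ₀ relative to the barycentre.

-76

Fe sits in group 8; removing 2 electrons leaves Fe²⁺ with 8 − 2 = 6 d electrons.
Here Δ₀ < P (190 < 289), so the high-spin state is favoured.
Configuration: t2g^4 e_g^2.
Orbital CFSE = -0.4Δ₀ = -0.4 × 190 = -76 kJ/mol.
High-spin has no excess pairs, so no pairing correction applies.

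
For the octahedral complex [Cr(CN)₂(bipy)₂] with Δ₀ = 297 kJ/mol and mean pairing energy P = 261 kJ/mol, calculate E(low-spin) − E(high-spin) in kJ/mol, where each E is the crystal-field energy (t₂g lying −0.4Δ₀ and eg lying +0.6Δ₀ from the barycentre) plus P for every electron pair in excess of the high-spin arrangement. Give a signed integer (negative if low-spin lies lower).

-36

Ligand charges: 2×(-1) from CN⁻ and 2×(+0) from bipy sum to -2; with overall charge +0, Cr is +2.
Cr is in group 6, so Cr²⁺ is d⁴ (6 − 2 = 4).
High-spin d⁴ fills as t₂g³ eg¹ with CFSE 3(−0.4) + 1(+0.6) = -0.6Δ₀ = -178 kJ/mol.
Low-spin: t₂g⁴ eg⁰, orbital CFSE = -1.6Δ₀ = -475 kJ/mol; plus 1 excess pair × P = +261 kJ/mol; total -214 kJ/mol.
The difference is -214 − (-178) = -36 kJ/mol, so low-spin lies lower.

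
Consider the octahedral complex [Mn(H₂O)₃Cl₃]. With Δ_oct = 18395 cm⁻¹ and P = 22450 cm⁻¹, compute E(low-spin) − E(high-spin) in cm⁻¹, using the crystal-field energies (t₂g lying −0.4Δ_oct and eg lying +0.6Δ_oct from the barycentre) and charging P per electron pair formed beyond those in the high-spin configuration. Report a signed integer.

Ligand charges: 3×(+0) from H₂O and 3×(-1) from Cl⁻ sum to -3; with overall charge +0, Mn is +3.
Mn is in group 7, so Mn³⁺ is d⁴ (7 − 3 = 4).
High-spin: t₂g³ eg¹, CFSE = -0.6Δ_oct = -11037 cm⁻¹.
Low-spin: t₂g⁴ eg⁰, orbital CFSE = -1.6Δ_oct = -29432 cm⁻¹; plus 1 excess pair × P = +22450 cm⁻¹; total -6982 cm⁻¹.
Thus E(LS) − E(HS) = 4055 cm⁻¹.

4055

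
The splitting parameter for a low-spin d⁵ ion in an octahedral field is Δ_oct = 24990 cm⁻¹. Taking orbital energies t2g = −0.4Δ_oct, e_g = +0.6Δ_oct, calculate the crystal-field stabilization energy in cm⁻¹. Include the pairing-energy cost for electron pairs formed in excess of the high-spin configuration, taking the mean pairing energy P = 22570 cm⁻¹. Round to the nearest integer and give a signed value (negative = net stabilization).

Electron filling gives t2g^5 e_g^0.
Orbital CFSE = 5(-0.4) + 0(0.6) = -2.0Δ_oct = -2.0 × 24990 = -49980 cm⁻¹.
Relative to high-spin t2g^3 e_g^2 (0 paired), the low-spin configuration has 2 additional pairs, contributing +2 × 22570 = +45140 cm⁻¹.
Combining: -49980 + 45140 = -4840 cm⁻¹.

-4840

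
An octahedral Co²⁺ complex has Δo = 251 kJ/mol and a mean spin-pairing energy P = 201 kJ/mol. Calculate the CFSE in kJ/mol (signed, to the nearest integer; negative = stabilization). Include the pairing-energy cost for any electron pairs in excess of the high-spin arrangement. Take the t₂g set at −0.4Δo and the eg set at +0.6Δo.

Co²⁺: group 9, so d-count = 9 − 2 = 7.
Here Δo > P (251 > 201), so the low-spin state is favoured.
Configuration: t₂g⁶ eg¹.
Orbital CFSE = -1.8Δo = -1.8 × 251 = -452 kJ/mol.
Excess pairs vs high-spin: 3 − 2 = 1; pairing cost = +201 kJ/mol.
Net CFSE = -452 + 201 = -251 kJ/mol.

-251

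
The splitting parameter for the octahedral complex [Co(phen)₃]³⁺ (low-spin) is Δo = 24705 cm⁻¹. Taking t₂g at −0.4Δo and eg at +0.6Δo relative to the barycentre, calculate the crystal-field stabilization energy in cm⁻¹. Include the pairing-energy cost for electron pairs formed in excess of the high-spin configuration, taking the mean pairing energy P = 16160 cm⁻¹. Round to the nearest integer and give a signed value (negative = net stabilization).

-26972

phen is neutral, so the +3 overall charge sits on Co: oxidation state +3.
Co sits in group 9; removing 3 electrons leaves Co³⁺ with 9 − 3 = 6 d electrons.
The d⁶ electrons fill as t₂g⁶ eg⁰.
CFSE(orbital) = 6×(-0.4Δo) + 0×(0.6Δo) = -2.4Δo; with Δo = 24705 cm⁻¹ that is -59292 cm⁻¹.
Relative to high-spin t₂g⁴ eg² (1 paired), the low-spin configuration has 2 additional pairs, contributing +2 × 16160 = +32320 cm⁻¹.
Net CFSE = -59292 + 32320 = -26972 cm⁻¹.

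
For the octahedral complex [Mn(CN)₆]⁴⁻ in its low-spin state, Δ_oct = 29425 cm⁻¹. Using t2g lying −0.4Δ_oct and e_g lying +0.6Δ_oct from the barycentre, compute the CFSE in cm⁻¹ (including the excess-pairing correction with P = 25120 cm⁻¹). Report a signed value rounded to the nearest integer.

-8610

Each CN⁻ contributes -1; 6 × (-1) = -6. With overall charge -4, Mn is in the +2 oxidation state.
Mn is in group 7, so Mn²⁺ is d⁵ (7 − 2 = 5).
Electron filling gives t2g^5 e_g^0.
The orbital stabilization is -2.0Δ_oct = -2.0 × 29425 = -58850 cm⁻¹.
High-spin d⁵ would be t2g^3 e_g^2 with 0 pairs; low-spin has 2, so 2 excess pairs cost +2P = +50240 cm⁻¹.
Overall CFSE = -58850 + 50240 = -8610 cm⁻¹.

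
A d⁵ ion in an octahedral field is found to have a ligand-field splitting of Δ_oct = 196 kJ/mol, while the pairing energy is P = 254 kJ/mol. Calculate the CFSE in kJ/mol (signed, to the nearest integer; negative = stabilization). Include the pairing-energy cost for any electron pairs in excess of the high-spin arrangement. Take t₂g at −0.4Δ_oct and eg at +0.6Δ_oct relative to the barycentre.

With Δ_oct < P the complex is high-spin.
Configuration: t₂g³ eg².
Orbital CFSE = 0.0Δ_oct = 0.0 × 196 = 0 kJ/mol.
High-spin has no excess pairs, so no pairing correction applies.

0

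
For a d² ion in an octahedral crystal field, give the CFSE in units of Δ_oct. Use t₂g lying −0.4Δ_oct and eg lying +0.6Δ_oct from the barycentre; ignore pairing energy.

Configuration: t₂g² eg⁰.
CFSE = 2(-0.4Δ_oct) + 0(0.6Δ_oct) = -0.8Δ_oct + 0.0Δ_oct = -0.8Δ_oct.

-0.8 Δ_oct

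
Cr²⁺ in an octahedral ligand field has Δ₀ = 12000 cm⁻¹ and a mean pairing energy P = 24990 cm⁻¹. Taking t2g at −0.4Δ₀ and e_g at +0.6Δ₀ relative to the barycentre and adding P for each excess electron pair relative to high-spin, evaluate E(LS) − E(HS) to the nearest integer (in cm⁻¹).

12990

Cr is in group 6, so Cr²⁺ is d⁴ (6 − 2 = 4).
In the high-spin limit (t2g^3 e_g^1) the orbital term is -0.6Δ₀ = -7200 cm⁻¹, with no excess pairing.
Low-spin: t2g^4 e_g^0, orbital CFSE = -1.6Δ₀ = -19200 cm⁻¹; plus 1 excess pair × P = +24990 cm⁻¹; total 5790 cm⁻¹.
E(LS) − E(HS) = 5790 − (-7200) = 12990 cm⁻¹.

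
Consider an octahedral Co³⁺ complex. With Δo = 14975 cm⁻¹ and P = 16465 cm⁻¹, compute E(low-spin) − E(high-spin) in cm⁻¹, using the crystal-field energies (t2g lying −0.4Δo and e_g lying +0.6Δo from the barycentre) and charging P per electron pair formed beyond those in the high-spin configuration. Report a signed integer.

2980

Co is in group 9, so Co³⁺ is d⁶ (9 − 3 = 6).
High-spin d⁶ fills as t2g^4 e_g^2 with CFSE 4(−0.4) + 2(+0.6) = -0.4Δo = -5990 cm⁻¹.
Low-spin t2g^6 e_g^0 gives -2.4Δo = -35940 cm⁻¹, but forming 2 extra pairs costs 2P = 32930 cm⁻¹, so E(LS) = -35940 + 32930 = -3010 cm⁻¹.
E(LS) − E(HS) = -3010 − (-5990) = 2980 cm⁻¹.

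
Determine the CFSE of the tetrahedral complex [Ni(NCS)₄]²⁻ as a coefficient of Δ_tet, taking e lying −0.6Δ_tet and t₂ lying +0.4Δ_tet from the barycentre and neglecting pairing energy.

-0.8 Δ_tet

Each NCS⁻ contributes -1; 4 × (-1) = -4. With overall charge -2, Ni is in the +2 oxidation state.
Ni²⁺: group 10, so d-count = 10 − 2 = 8.
Tetrahedral splitting is small, so the complex is high-spin.
Configuration: e⁴ t₂⁴.
CFSE = 4(-0.6Δ_tet) + 4(0.4Δ_tet) = -2.4Δ_tet + 1.6Δ_tet = -0.8Δ_tet.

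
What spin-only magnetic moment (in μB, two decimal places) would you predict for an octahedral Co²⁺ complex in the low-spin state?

Co sits in group 9; removing 2 electrons leaves Co²⁺ with 9 − 2 = 7 d electrons.
Configuration: t₂g⁶ eg¹ → 1 unpaired electron.
μ(spin-only) = √[1(1+2)] = √3 ≈ 1.73 μB.

1.73 μB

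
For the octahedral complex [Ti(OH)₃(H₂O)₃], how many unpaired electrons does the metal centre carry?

Ligand charges: 3×(-1) from OH⁻ and 3×(+0) from H₂O sum to -3; with overall charge +0, Ti is +3.
Group 4 minus oxidation state +3 gives a d¹ configuration for Ti³⁺.
Configuration: t₂g¹ eg⁰, giving 1 unpaired electron.

1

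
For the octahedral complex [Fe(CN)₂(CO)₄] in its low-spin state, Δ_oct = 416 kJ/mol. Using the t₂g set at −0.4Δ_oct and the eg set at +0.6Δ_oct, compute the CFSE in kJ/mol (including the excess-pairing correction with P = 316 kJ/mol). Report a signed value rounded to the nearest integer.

Ligand charges: 2×(-1) from CN⁻ and 4×(+0) from CO sum to -2; with overall charge +0, Fe is +2.
Group 8 minus oxidation state +2 gives a d⁶ configuration for Fe²⁺.
Electron filling gives t₂g⁶ eg⁰.
CFSE(orbital) = 6×(-0.4Δ_oct) + 0×(0.6Δ_oct) = -2.4Δ_oct; with Δ_oct = 416 kJ/mol that is -998 kJ/mol.
Pairing penalty: 3 pairs vs 1 in the high-spin reference → 2 extra × P = 632 kJ/mol.
Overall CFSE = -998 + 632 = -366 kJ/mol.

-366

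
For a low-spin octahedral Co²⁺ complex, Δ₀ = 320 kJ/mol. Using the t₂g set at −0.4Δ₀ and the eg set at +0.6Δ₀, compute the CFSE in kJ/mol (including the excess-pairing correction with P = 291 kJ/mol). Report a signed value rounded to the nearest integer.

Co sits in group 9; removing 2 electrons leaves Co²⁺ with 9 − 2 = 7 d electrons.
Configuration: t₂g⁶ eg¹.
The orbital stabilization is -1.8Δ₀ = -1.8 × 320 = -576 kJ/mol.
Pairing penalty: 3 pairs vs 2 in the high-spin reference → 1 extra × P = 291 kJ/mol.
Net CFSE = -576 + 291 = -285 kJ/mol.

-285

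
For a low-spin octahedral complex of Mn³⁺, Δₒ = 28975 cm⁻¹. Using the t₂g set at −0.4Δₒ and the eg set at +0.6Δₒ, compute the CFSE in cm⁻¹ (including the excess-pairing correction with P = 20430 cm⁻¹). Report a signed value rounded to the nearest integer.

-25930

Mn³⁺: group 7, so d-count = 7 − 3 = 4.
The d⁴ electrons fill as t₂g⁴ eg⁰.
Orbital CFSE = 4(-0.4) + 0(0.6) = -1.6Δₒ = -1.6 × 28975 = -46360 cm⁻¹.
High-spin d⁴ would be t₂g³ eg¹ with 0 pairs; low-spin has 1, so 1 excess pair costs +1P = +20430 cm⁻¹.
Overall CFSE = -46360 + 20430 = -25930 cm⁻¹.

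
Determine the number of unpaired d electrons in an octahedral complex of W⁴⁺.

2

W⁴⁺: group 6, so d-count = 6 − 4 = 2.
Configuration: t₂g² eg⁰, giving 2 unpaired electrons.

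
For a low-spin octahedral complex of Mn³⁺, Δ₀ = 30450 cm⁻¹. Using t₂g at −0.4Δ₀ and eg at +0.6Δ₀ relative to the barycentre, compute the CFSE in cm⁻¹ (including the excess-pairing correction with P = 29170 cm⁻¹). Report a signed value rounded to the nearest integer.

Mn is in group 7, so Mn³⁺ is d⁴ (7 − 3 = 4).
Configuration: t₂g⁴ eg⁰.
Orbital CFSE = 4(-0.4) + 0(0.6) = -1.6Δ₀ = -1.6 × 30450 = -48720 cm⁻¹.
High-spin d⁴ would be t₂g³ eg¹ with 0 pairs; low-spin has 1, so 1 excess pair costs +1P = +29170 cm⁻¹.
Combining: -48720 + 29170 = -19550 cm⁻¹.

-19550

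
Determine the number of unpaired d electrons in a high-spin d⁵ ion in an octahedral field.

Configuration: t2g^3 e_g^2, giving 5 unpaired electrons.

5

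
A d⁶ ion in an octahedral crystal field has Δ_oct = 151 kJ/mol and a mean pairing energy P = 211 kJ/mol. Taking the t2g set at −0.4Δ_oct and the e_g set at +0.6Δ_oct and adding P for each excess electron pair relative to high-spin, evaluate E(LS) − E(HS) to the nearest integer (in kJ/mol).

High-spin d⁶ fills as t2g^4 e_g^2 with CFSE 4(−0.4) + 2(+0.6) = -0.4Δ_oct = -60 kJ/mol.
Low-spin: t2g^6 e_g^0, orbital CFSE = -2.4Δ_oct = -362 kJ/mol; plus 2 excess pairs × P = +422 kJ/mol; total 60 kJ/mol.
E(LS) − E(HS) = 60 − (-60) = 120 kJ/mol.

120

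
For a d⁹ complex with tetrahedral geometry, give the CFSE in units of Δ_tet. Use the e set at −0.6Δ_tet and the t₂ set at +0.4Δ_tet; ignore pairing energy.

-0.4 Δ_tet

Tetrahedral fields are weak (Δₜ ≈ 4/9 Δₒ), so electrons fill high-spin.
Configuration: e⁴ t₂⁵.
CFSE = 4(-0.6Δ_tet) + 5(0.4Δ_tet) = -2.4Δ_tet + 2.0Δ_tet = -0.4Δ_tet.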